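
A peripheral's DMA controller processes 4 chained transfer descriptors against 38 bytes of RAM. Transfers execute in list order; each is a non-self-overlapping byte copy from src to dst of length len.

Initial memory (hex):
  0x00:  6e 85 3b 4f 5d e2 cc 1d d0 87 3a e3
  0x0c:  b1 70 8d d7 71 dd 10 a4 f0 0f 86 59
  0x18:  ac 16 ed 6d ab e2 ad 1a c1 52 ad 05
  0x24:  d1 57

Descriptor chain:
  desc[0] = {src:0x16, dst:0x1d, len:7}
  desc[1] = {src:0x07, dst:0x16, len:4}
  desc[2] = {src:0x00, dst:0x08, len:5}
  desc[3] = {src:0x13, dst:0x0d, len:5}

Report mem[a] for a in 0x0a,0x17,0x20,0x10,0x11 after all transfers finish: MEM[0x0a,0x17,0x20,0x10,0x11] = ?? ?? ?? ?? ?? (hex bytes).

MEM[0x0a,0x17,0x20,0x10,0x11] = 3b d0 16 1d d0

  after D0: wrote 7B at 0x1d = 8659ac16ed6dab
  after D1: wrote 4B at 0x16 = 1dd0873a
  after D2: wrote 5B at 0x08 = 6e853b4f5d
  after D3: wrote 5B at 0x0d = a4f00f1dd0
query mem[0x0a]=0x3b, mem[0x17]=0xd0, mem[0x20]=0x16, mem[0x10]=0x1d, mem[0x11]=0xd0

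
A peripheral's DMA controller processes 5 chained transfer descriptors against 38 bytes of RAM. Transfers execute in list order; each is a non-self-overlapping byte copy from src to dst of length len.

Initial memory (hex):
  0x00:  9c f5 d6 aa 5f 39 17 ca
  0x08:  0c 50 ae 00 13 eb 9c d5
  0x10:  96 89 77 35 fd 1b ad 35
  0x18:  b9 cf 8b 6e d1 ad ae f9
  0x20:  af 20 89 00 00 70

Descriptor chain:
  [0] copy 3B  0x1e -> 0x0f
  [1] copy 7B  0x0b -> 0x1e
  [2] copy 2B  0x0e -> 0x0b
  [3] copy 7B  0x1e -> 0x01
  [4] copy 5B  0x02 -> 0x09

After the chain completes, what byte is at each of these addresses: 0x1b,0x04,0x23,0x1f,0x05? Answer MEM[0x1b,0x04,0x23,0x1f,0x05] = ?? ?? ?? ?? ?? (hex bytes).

MEM[0x1b,0x04,0x23,0x1f,0x05] = 6e 9c f9 13 ae

[0] 0x1e->0x0f len=3 : ae f9 af
[1] 0x0b->0x1e len=7 : 00 13 eb 9c ae f9 af
[2] 0x0e->0x0b len=2 : 9c ae
[3] 0x1e->0x01 len=7 : 00 13 eb 9c ae f9 af
[4] 0x02->0x09 len=5 : 13 eb 9c ae f9
query mem[0x1b]=0x6e, mem[0x04]=0x9c, mem[0x23]=0xf9, mem[0x1f]=0x13, mem[0x05]=0xae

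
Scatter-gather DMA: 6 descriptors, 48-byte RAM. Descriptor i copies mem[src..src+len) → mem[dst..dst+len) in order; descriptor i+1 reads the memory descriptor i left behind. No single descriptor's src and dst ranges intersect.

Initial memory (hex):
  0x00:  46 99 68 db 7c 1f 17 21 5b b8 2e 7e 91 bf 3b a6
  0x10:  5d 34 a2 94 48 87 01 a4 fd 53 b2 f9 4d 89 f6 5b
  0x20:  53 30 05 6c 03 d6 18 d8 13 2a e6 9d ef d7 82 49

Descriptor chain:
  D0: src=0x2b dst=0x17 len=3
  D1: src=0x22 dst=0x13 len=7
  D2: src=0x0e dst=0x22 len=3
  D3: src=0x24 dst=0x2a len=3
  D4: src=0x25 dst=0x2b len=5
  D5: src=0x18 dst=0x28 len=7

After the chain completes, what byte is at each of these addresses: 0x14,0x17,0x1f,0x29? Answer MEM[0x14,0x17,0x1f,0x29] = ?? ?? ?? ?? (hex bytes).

MEM[0x14,0x17,0x1f,0x29] = 6c 18 5b 13

  after D0: wrote 3B at 0x17 = 9defd7
  after D1: wrote 7B at 0x13 = 056c03d618d813
  after D2: wrote 3B at 0x22 = 3ba65d
  after D3: wrote 3B at 0x2a = 5dd618
  after D4: wrote 5B at 0x2b = d618d8132a
  after D5: wrote 7B at 0x28 = d813b2f94d89f6
query mem[0x14]=0x6c, mem[0x17]=0x18, mem[0x1f]=0x5b, mem[0x29]=0x13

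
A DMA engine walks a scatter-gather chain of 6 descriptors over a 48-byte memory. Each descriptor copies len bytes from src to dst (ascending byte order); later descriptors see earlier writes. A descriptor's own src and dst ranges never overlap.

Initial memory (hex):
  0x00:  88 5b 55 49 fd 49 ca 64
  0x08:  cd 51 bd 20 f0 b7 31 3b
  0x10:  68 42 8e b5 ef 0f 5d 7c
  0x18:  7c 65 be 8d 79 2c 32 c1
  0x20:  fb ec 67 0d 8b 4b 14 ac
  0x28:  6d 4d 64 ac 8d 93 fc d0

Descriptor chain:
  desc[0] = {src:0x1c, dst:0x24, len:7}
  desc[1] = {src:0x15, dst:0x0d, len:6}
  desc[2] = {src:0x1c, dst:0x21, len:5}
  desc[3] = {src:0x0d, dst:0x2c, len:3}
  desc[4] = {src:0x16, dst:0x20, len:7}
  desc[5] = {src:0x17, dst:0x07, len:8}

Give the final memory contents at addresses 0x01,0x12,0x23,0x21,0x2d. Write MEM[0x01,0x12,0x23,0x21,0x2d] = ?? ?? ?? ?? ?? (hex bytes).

MEM[0x01,0x12,0x23,0x21,0x2d] = 5b be 65 7c 5d

#0 dst[0x24+7] := {0x79,0x2c,0x32,0xc1,0xfb,0xec,0x67}
#1 dst[0x0d+6] := {0x0f,0x5d,0x7c,0x7c,0x65,0xbe}
#2 dst[0x21+5] := {0x79,0x2c,0x32,0xc1,0xfb}
#3 dst[0x2c+3] := {0x0f,0x5d,0x7c}
#4 dst[0x20+7] := {0x5d,0x7c,0x7c,0x65,0xbe,0x8d,0x79}
#5 dst[0x07+8] := {0x7c,0x7c,0x65,0xbe,0x8d,0x79,0x2c,0x32}
query mem[0x01]=0x5b, mem[0x12]=0xbe, mem[0x23]=0x65, mem[0x21]=0x7c, mem[0x2d]=0x5d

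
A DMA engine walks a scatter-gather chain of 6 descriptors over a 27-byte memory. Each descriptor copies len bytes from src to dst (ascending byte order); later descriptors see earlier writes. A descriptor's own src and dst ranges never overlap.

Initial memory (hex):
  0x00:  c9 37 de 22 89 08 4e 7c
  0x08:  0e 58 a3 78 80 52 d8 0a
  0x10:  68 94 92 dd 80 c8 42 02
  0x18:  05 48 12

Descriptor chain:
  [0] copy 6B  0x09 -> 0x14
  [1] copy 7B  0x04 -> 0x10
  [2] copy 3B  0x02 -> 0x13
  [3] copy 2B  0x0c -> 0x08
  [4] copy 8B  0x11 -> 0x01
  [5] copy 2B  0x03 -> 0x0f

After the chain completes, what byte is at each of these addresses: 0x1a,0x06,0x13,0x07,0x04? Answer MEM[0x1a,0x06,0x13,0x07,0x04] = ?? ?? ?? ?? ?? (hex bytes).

MEM[0x1a,0x06,0x13,0x07,0x04] = 12 a3 de 80 22

#0 dst[0x14+6] := {0x58,0xa3,0x78,0x80,0x52,0xd8}
#1 dst[0x10+7] := {0x89,0x08,0x4e,0x7c,0x0e,0x58,0xa3}
#2 dst[0x13+3] := {0xde,0x22,0x89}
#3 dst[0x08+2] := {0x80,0x52}
#4 dst[0x01+8] := {0x08,0x4e,0xde,0x22,0x89,0xa3,0x80,0x52}
#5 dst[0x0f+2] := {0xde,0x22}
query mem[0x1a]=0x12, mem[0x06]=0xa3, mem[0x13]=0xde, mem[0x07]=0x80, mem[0x04]=0x22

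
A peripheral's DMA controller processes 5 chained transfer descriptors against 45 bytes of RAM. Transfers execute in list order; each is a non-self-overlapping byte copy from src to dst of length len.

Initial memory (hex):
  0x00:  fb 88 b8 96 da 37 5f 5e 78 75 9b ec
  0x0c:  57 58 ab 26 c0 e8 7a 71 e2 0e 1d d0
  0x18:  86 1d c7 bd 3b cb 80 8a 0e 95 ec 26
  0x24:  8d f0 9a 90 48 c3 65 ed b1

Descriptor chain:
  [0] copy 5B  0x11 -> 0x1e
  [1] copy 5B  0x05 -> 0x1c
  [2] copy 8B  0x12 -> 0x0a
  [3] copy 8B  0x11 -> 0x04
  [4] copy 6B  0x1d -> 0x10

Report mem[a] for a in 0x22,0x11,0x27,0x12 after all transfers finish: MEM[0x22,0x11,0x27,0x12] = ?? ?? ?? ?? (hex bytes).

#0 dst[0x1e+5] := {0xe8,0x7a,0x71,0xe2,0x0e}
#1 dst[0x1c+5] := {0x37,0x5f,0x5e,0x78,0x75}
#2 dst[0x0a+8] := {0x7a,0x71,0xe2,0x0e,0x1d,0xd0,0x86,0x1d}
#3 dst[0x04+8] := {0x1d,0x7a,0x71,0xe2,0x0e,0x1d,0xd0,0x86}
#4 dst[0x10+6] := {0x5f,0x5e,0x78,0x75,0xe2,0x0e}
query mem[0x22]=0x0e, mem[0x11]=0x5e, mem[0x27]=0x90, mem[0x12]=0x78

MEM[0x22,0x11,0x27,0x12] = 0e 5e 90 78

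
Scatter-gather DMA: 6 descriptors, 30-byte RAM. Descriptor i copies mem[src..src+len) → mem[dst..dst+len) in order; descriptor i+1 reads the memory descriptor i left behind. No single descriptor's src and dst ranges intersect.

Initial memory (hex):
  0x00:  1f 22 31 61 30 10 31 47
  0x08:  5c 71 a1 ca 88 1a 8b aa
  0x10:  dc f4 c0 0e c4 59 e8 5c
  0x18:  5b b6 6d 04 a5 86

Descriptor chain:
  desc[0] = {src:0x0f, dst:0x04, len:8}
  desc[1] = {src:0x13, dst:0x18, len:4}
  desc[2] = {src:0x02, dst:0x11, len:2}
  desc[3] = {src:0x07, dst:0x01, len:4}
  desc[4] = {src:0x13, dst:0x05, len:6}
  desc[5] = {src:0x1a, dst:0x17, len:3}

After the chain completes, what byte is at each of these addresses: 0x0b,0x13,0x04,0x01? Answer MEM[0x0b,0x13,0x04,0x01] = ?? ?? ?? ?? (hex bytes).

MEM[0x0b,0x13,0x04,0x01] = e8 0e 59 c0

  after D0: wrote 8B at 0x04 = aadcf4c00ec459e8
  after D1: wrote 4B at 0x18 = 0ec459e8
  after D2: wrote 2B at 0x11 = 3161
  after D3: wrote 4B at 0x01 = c00ec459
  after D4: wrote 6B at 0x05 = 0ec459e85c0e
  after D5: wrote 3B at 0x17 = 59e8a5
query mem[0x0b]=0xe8, mem[0x13]=0x0e, mem[0x04]=0x59, mem[0x01]=0xc0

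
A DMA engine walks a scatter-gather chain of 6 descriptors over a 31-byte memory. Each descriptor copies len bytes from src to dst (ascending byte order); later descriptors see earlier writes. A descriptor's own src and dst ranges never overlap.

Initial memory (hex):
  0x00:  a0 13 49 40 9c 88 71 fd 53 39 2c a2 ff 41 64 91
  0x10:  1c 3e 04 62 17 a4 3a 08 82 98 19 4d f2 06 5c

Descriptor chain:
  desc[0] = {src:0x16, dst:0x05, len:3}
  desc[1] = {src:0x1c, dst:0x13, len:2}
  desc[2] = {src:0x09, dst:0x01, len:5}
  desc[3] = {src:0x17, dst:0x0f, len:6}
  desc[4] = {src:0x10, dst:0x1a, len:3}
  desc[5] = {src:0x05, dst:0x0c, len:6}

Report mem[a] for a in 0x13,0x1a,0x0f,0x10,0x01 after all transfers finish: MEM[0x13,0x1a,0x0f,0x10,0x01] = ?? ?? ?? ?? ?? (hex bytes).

[0] 0x16->0x05 len=3 : 3a 08 82
[1] 0x1c->0x13 len=2 : f2 06
[2] 0x09->0x01 len=5 : 39 2c a2 ff 41
[3] 0x17->0x0f len=6 : 08 82 98 19 4d f2
[4] 0x10->0x1a len=3 : 82 98 19
[5] 0x05->0x0c len=6 : 41 08 82 53 39 2c
query mem[0x13]=0x4d, mem[0x1a]=0x82, mem[0x0f]=0x53, mem[0x10]=0x39, mem[0x01]=0x39

MEM[0x13,0x1a,0x0f,0x10,0x01] = 4d 82 53 39 39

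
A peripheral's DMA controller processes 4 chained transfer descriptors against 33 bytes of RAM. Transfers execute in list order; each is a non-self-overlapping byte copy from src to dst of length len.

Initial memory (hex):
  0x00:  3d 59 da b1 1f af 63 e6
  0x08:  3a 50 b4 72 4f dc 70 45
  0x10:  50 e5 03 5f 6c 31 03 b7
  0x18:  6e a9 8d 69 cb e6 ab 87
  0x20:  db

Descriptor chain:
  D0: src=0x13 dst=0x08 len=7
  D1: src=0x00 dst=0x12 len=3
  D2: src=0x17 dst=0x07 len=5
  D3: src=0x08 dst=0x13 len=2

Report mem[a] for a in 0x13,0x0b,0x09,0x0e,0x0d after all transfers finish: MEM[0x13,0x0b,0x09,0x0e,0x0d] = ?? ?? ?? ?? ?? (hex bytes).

MEM[0x13,0x0b,0x09,0x0e,0x0d] = 6e 69 a9 a9 6e

  after D0: wrote 7B at 0x08 = 5f6c3103b76ea9
  after D1: wrote 3B at 0x12 = 3d59da
  after D2: wrote 5B at 0x07 = b76ea98d69
  after D3: wrote 2B at 0x13 = 6ea9
query mem[0x13]=0x6e, mem[0x0b]=0x69, mem[0x09]=0xa9, mem[0x0e]=0xa9, mem[0x0d]=0x6e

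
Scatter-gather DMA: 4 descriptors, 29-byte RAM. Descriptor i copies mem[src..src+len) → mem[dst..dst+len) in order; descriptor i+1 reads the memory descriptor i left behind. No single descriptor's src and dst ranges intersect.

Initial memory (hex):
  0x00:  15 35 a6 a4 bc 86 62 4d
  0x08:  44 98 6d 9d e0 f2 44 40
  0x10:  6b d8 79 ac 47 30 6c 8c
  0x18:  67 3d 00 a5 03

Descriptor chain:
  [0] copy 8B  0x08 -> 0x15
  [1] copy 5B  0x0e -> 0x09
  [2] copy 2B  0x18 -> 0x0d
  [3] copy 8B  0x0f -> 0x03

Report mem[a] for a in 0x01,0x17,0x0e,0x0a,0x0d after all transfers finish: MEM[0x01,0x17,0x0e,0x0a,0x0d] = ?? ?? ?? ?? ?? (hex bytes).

MEM[0x01,0x17,0x0e,0x0a,0x0d] = 35 6d e0 98 9d

[0] 0x08->0x15 len=8 : 44 98 6d 9d e0 f2 44 40
[1] 0x0e->0x09 len=5 : 44 40 6b d8 79
[2] 0x18->0x0d len=2 : 9d e0
[3] 0x0f->0x03 len=8 : 40 6b d8 79 ac 47 44 98
query mem[0x01]=0x35, mem[0x17]=0x6d, mem[0x0e]=0xe0, mem[0x0a]=0x98, mem[0x0d]=0x9d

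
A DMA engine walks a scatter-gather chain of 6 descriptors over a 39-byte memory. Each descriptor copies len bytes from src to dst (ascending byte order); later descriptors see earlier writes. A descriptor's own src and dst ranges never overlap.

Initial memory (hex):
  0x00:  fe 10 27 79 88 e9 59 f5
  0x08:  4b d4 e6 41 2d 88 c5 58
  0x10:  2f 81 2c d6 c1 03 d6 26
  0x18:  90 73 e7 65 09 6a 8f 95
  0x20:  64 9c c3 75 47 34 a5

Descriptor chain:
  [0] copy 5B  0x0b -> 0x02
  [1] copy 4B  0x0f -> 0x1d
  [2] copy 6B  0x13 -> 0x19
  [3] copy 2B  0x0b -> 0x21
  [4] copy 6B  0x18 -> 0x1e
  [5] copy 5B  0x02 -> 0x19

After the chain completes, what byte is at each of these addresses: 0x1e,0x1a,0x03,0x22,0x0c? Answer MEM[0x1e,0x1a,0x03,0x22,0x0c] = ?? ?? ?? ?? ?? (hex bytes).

[0] 0x0b->0x02 len=5 : 41 2d 88 c5 58
[1] 0x0f->0x1d len=4 : 58 2f 81 2c
[2] 0x13->0x19 len=6 : d6 c1 03 d6 26 90
[3] 0x0b->0x21 len=2 : 41 2d
[4] 0x18->0x1e len=6 : 90 d6 c1 03 d6 26
[5] 0x02->0x19 len=5 : 41 2d 88 c5 58
query mem[0x1e]=0x90, mem[0x1a]=0x2d, mem[0x03]=0x2d, mem[0x22]=0xd6, mem[0x0c]=0x2d

MEM[0x1e,0x1a,0x03,0x22,0x0c] = 90 2d 2d d6 2d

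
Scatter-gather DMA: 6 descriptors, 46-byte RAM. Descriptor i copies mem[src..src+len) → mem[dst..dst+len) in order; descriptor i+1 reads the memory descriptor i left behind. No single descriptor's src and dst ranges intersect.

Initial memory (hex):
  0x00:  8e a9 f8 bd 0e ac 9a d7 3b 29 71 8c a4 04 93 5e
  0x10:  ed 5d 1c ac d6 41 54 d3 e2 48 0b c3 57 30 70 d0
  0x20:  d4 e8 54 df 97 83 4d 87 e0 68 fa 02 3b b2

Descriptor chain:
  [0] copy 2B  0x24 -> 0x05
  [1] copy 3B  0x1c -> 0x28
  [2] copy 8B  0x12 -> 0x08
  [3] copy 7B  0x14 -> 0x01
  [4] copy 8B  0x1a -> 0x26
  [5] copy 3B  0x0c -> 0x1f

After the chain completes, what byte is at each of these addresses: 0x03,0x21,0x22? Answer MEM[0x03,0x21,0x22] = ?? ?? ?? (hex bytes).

MEM[0x03,0x21,0x22] = 54 e2 54

[0] 0x24->0x05 len=2 : 97 83
[1] 0x1c->0x28 len=3 : 57 30 70
[2] 0x12->0x08 len=8 : 1c ac d6 41 54 d3 e2 48
[3] 0x14->0x01 len=7 : d6 41 54 d3 e2 48 0b
[4] 0x1a->0x26 len=8 : 0b c3 57 30 70 d0 d4 e8
[5] 0x0c->0x1f len=3 : 54 d3 e2
query mem[0x03]=0x54, mem[0x21]=0xe2, mem[0x22]=0x54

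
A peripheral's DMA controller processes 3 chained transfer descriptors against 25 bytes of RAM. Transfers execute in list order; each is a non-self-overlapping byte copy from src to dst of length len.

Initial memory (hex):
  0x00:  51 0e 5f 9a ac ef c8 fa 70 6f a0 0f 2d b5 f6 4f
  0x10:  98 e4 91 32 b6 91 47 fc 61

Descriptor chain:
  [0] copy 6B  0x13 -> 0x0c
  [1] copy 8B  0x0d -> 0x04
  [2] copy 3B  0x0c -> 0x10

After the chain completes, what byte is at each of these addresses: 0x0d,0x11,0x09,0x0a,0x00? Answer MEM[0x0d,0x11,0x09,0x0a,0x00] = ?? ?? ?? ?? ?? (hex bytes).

MEM[0x0d,0x11,0x09,0x0a,0x00] = b6 b6 91 32 51

D0: mem[0x0c..0x11] <- [32 b6 91 47 fc 61]
D1: mem[0x04..0x0b] <- [b6 91 47 fc 61 91 32 b6]
D2: mem[0x10..0x12] <- [32 b6 91]
query mem[0x0d]=0xb6, mem[0x11]=0xb6, mem[0x09]=0x91, mem[0x0a]=0x32, mem[0x00]=0x51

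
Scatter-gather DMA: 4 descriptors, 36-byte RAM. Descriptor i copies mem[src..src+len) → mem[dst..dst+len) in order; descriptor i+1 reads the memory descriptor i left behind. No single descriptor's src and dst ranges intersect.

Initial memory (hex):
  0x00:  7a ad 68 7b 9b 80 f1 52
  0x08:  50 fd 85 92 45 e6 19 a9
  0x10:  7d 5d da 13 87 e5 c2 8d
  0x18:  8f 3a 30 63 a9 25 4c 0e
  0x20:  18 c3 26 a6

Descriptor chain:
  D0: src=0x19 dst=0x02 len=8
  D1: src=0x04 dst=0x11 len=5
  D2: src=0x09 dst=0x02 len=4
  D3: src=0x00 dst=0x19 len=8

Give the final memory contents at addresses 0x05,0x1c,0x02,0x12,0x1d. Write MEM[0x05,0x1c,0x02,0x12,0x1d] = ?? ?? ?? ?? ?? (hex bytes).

MEM[0x05,0x1c,0x02,0x12,0x1d] = 45 85 18 a9 92

#0 dst[0x02+8] := {0x3a,0x30,0x63,0xa9,0x25,0x4c,0x0e,0x18}
#1 dst[0x11+5] := {0x63,0xa9,0x25,0x4c,0x0e}
#2 dst[0x02+4] := {0x18,0x85,0x92,0x45}
#3 dst[0x19+8] := {0x7a,0xad,0x18,0x85,0x92,0x45,0x25,0x4c}
query mem[0x05]=0x45, mem[0x1c]=0x85, mem[0x02]=0x18, mem[0x12]=0xa9, mem[0x1d]=0x92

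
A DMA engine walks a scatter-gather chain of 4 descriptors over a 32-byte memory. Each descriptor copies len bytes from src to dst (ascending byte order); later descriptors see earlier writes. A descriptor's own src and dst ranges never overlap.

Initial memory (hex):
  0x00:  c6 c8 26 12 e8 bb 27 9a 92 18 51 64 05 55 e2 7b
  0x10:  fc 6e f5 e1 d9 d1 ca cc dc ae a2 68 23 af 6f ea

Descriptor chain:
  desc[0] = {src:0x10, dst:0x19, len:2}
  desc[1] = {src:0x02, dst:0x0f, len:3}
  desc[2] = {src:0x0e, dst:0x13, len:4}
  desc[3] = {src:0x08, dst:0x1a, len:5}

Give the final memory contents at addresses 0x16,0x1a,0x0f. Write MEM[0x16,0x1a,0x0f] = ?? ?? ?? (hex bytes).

D0: mem[0x19..0x1a] <- [fc 6e]
D1: mem[0x0f..0x11] <- [26 12 e8]
D2: mem[0x13..0x16] <- [e2 26 12 e8]
D3: mem[0x1a..0x1e] <- [92 18 51 64 05]
query mem[0x16]=0xe8, mem[0x1a]=0x92, mem[0x0f]=0x26

MEM[0x16,0x1a,0x0f] = e8 92 26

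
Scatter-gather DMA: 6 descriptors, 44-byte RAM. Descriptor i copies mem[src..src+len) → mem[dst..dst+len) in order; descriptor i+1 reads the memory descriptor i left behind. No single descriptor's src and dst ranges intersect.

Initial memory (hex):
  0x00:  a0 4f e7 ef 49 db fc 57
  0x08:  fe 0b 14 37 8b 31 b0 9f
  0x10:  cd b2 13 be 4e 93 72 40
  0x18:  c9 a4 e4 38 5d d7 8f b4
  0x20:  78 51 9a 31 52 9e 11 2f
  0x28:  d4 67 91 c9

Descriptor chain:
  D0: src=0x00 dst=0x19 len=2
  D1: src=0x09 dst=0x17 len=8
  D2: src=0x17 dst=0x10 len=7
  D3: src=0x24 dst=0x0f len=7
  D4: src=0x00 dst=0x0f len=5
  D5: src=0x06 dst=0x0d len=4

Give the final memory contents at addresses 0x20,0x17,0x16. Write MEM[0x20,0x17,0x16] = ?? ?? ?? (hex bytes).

MEM[0x20,0x17,0x16] = 78 0b 9f

#0 dst[0x19+2] := {0xa0,0x4f}
#1 dst[0x17+8] := {0x0b,0x14,0x37,0x8b,0x31,0xb0,0x9f,0xcd}
#2 dst[0x10+7] := {0x0b,0x14,0x37,0x8b,0x31,0xb0,0x9f}
#3 dst[0x0f+7] := {0x52,0x9e,0x11,0x2f,0xd4,0x67,0x91}
#4 dst[0x0f+5] := {0xa0,0x4f,0xe7,0xef,0x49}
#5 dst[0x0d+4] := {0xfc,0x57,0xfe,0x0b}
query mem[0x20]=0x78, mem[0x17]=0x0b, mem[0x16]=0x9f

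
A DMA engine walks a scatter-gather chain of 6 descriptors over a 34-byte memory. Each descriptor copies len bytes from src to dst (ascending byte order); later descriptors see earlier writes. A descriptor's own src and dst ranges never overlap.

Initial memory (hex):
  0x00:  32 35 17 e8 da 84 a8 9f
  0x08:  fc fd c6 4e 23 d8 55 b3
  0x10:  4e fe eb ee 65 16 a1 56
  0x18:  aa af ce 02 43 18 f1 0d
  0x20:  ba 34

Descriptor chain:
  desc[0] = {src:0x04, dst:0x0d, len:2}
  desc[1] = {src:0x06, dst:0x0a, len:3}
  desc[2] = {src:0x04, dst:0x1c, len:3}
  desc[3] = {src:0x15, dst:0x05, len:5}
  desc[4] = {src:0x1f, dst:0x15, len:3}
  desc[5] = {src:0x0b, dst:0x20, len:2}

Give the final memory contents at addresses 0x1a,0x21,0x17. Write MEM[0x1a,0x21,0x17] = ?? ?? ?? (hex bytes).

MEM[0x1a,0x21,0x17] = ce fc 34

  after D0: wrote 2B at 0x0d = da84
  after D1: wrote 3B at 0x0a = a89ffc
  after D2: wrote 3B at 0x1c = da84a8
  after D3: wrote 5B at 0x05 = 16a156aaaf
  after D4: wrote 3B at 0x15 = 0dba34
  after D5: wrote 2B at 0x20 = 9ffc
query mem[0x1a]=0xce, mem[0x21]=0xfc, mem[0x17]=0x34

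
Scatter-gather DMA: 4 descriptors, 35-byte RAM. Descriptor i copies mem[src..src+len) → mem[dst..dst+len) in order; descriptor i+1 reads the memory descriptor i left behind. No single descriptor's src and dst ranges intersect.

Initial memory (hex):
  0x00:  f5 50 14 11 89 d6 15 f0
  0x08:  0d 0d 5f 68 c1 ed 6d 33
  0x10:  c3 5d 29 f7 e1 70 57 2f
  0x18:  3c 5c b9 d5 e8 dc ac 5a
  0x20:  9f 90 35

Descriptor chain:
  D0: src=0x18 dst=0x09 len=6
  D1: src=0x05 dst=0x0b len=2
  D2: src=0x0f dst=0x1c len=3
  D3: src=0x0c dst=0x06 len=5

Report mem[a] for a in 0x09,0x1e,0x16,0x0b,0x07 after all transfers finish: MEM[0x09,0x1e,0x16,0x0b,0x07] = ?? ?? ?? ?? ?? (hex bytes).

MEM[0x09,0x1e,0x16,0x0b,0x07] = 33 5d 57 d6 e8

#0 dst[0x09+6] := {0x3c,0x5c,0xb9,0xd5,0xe8,0xdc}
#1 dst[0x0b+2] := {0xd6,0x15}
#2 dst[0x1c+3] := {0x33,0xc3,0x5d}
#3 dst[0x06+5] := {0x15,0xe8,0xdc,0x33,0xc3}
query mem[0x09]=0x33, mem[0x1e]=0x5d, mem[0x16]=0x57, mem[0x0b]=0xd6, mem[0x07]=0xe8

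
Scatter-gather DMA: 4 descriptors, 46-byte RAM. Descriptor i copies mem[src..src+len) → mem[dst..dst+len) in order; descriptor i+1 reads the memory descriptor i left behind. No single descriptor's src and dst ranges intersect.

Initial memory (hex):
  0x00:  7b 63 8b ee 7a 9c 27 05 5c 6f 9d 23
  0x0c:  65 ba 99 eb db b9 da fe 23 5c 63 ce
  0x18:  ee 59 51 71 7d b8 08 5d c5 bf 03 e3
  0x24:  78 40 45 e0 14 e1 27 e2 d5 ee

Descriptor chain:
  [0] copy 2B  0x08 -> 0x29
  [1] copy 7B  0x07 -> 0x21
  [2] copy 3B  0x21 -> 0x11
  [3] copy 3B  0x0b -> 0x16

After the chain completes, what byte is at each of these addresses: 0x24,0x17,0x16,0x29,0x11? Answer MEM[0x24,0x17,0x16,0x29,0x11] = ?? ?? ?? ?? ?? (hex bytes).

D0: mem[0x29..0x2a] <- [5c 6f]
D1: mem[0x21..0x27] <- [05 5c 6f 9d 23 65 ba]
D2: mem[0x11..0x13] <- [05 5c 6f]
D3: mem[0x16..0x18] <- [23 65 ba]
query mem[0x24]=0x9d, mem[0x17]=0x65, mem[0x16]=0x23, mem[0x29]=0x5c, mem[0x11]=0x05

MEM[0x24,0x17,0x16,0x29,0x11] = 9d 65 23 5c 05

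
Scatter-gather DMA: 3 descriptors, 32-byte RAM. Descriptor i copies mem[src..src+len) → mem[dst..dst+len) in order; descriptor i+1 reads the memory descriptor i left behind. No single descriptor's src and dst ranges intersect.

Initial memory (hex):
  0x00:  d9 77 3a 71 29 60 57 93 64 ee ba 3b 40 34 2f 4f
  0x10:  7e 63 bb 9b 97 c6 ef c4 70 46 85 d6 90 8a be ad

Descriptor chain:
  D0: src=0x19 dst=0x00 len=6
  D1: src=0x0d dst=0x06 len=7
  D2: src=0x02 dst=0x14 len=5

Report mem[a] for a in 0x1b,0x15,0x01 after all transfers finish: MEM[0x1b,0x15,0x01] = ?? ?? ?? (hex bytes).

MEM[0x1b,0x15,0x01] = d6 90 85

[0] 0x19->0x00 len=6 : 46 85 d6 90 8a be
[1] 0x0d->0x06 len=7 : 34 2f 4f 7e 63 bb 9b
[2] 0x02->0x14 len=5 : d6 90 8a be 34
query mem[0x1b]=0xd6, mem[0x15]=0x90, mem[0x01]=0x85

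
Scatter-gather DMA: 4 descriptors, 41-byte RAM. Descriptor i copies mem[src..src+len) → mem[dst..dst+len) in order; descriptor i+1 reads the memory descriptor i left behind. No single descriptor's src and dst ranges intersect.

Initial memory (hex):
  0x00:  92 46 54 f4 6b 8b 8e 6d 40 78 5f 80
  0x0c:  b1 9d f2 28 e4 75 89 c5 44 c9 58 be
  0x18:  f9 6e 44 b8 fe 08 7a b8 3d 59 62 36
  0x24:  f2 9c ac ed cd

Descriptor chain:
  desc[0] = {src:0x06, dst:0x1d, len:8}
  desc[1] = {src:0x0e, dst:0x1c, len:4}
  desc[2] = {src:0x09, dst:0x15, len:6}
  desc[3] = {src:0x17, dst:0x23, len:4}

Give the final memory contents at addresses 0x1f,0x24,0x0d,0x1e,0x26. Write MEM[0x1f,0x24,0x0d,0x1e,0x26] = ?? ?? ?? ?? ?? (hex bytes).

MEM[0x1f,0x24,0x0d,0x1e,0x26] = 75 b1 9d e4 f2

#0 dst[0x1d+8] := {0x8e,0x6d,0x40,0x78,0x5f,0x80,0xb1,0x9d}
#1 dst[0x1c+4] := {0xf2,0x28,0xe4,0x75}
#2 dst[0x15+6] := {0x78,0x5f,0x80,0xb1,0x9d,0xf2}
#3 dst[0x23+4] := {0x80,0xb1,0x9d,0xf2}
query mem[0x1f]=0x75, mem[0x24]=0xb1, mem[0x0d]=0x9d, mem[0x1e]=0xe4, mem[0x26]=0xf2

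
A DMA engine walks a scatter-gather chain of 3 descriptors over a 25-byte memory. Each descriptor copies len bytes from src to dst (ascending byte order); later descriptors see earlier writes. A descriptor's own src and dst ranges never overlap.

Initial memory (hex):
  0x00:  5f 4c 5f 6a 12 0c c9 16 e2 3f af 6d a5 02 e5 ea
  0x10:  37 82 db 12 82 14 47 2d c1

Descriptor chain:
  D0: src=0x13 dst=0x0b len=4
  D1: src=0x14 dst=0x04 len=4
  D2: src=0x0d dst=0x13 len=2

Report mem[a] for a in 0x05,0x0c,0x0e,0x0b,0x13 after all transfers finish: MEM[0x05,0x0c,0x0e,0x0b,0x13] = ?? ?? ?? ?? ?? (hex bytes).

MEM[0x05,0x0c,0x0e,0x0b,0x13] = 14 82 47 12 14

[0] 0x13->0x0b len=4 : 12 82 14 47
[1] 0x14->0x04 len=4 : 82 14 47 2d
[2] 0x0d->0x13 len=2 : 14 47
query mem[0x05]=0x14, mem[0x0c]=0x82, mem[0x0e]=0x47, mem[0x0b]=0x12, mem[0x13]=0x14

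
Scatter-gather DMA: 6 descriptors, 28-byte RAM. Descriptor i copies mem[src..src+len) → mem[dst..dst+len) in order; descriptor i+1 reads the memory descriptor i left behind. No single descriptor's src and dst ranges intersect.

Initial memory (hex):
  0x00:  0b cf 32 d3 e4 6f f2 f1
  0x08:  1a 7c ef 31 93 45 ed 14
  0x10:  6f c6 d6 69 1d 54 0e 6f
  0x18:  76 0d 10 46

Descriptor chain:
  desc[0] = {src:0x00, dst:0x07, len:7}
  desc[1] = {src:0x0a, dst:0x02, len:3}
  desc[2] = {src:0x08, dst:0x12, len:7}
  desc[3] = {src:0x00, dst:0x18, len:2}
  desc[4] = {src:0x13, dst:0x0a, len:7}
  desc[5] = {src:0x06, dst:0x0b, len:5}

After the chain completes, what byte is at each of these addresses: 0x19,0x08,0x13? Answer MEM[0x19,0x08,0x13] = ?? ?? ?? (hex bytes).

D0: mem[0x07..0x0d] <- [0b cf 32 d3 e4 6f f2]
D1: mem[0x02..0x04] <- [d3 e4 6f]
D2: mem[0x12..0x18] <- [cf 32 d3 e4 6f f2 ed]
D3: mem[0x18..0x19] <- [0b cf]
D4: mem[0x0a..0x10] <- [32 d3 e4 6f f2 0b cf]
D5: mem[0x0b..0x0f] <- [f2 0b cf 32 32]
query mem[0x19]=0xcf, mem[0x08]=0xcf, mem[0x13]=0x32

MEM[0x19,0x08,0x13] = cf cf 32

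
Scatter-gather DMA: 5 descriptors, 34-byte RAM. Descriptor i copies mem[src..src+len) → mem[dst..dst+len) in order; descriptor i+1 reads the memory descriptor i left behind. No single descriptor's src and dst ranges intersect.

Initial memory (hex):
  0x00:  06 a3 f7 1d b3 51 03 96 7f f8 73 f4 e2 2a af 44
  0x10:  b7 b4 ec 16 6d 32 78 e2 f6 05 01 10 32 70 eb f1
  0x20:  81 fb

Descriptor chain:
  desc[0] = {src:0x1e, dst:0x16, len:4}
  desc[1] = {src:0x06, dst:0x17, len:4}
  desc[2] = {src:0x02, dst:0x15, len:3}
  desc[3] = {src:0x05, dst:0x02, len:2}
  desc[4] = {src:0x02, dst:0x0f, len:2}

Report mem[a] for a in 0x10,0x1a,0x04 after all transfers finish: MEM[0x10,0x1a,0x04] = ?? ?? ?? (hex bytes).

MEM[0x10,0x1a,0x04] = 03 f8 b3

#0 dst[0x16+4] := {0xeb,0xf1,0x81,0xfb}
#1 dst[0x17+4] := {0x03,0x96,0x7f,0xf8}
#2 dst[0x15+3] := {0xf7,0x1d,0xb3}
#3 dst[0x02+2] := {0x51,0x03}
#4 dst[0x0f+2] := {0x51,0x03}
query mem[0x10]=0x03, mem[0x1a]=0xf8, mem[0x04]=0xb3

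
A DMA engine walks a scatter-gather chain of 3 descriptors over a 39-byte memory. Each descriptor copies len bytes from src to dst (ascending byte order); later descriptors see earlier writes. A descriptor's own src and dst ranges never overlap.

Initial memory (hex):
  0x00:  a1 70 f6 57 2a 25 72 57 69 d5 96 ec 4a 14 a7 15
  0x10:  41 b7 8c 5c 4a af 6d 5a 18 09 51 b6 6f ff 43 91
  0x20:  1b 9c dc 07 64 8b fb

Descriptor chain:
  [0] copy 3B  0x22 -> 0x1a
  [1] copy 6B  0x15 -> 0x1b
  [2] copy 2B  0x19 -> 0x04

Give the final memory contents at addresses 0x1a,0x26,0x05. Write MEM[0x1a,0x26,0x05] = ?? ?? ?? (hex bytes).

MEM[0x1a,0x26,0x05] = dc fb dc

  after D0: wrote 3B at 0x1a = dc0764
  after D1: wrote 6B at 0x1b = af6d5a1809dc
  after D2: wrote 2B at 0x04 = 09dc
query mem[0x1a]=0xdc, mem[0x26]=0xfb, mem[0x05]=0xdc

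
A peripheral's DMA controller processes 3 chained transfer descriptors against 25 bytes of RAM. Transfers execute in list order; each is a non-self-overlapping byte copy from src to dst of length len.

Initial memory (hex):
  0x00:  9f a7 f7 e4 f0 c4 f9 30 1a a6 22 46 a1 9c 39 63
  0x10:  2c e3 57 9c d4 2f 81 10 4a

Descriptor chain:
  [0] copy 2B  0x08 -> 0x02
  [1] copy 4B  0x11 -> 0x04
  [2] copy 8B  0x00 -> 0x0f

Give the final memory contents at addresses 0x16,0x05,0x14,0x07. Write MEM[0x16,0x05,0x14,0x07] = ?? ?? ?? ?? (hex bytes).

[0] 0x08->0x02 len=2 : 1a a6
[1] 0x11->0x04 len=4 : e3 57 9c d4
[2] 0x00->0x0f len=8 : 9f a7 1a a6 e3 57 9c d4
query mem[0x16]=0xd4, mem[0x05]=0x57, mem[0x14]=0x57, mem[0x07]=0xd4

MEM[0x16,0x05,0x14,0x07] = d4 57 57 d4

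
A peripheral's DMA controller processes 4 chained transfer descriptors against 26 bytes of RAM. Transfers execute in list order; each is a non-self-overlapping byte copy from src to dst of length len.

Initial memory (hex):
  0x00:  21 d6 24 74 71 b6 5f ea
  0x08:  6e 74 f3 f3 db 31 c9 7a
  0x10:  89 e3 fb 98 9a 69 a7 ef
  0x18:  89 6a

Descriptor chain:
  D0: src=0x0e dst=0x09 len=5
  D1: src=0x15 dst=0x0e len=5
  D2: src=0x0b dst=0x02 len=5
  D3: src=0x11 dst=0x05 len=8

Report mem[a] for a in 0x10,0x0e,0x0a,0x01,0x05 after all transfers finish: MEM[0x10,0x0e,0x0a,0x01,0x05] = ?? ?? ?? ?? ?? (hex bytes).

D0: mem[0x09..0x0d] <- [c9 7a 89 e3 fb]
D1: mem[0x0e..0x12] <- [69 a7 ef 89 6a]
D2: mem[0x02..0x06] <- [89 e3 fb 69 a7]
D3: mem[0x05..0x0c] <- [89 6a 98 9a 69 a7 ef 89]
query mem[0x10]=0xef, mem[0x0e]=0x69, mem[0x0a]=0xa7, mem[0x01]=0xd6, mem[0x05]=0x89

MEM[0x10,0x0e,0x0a,0x01,0x05] = ef 69 a7 d6 89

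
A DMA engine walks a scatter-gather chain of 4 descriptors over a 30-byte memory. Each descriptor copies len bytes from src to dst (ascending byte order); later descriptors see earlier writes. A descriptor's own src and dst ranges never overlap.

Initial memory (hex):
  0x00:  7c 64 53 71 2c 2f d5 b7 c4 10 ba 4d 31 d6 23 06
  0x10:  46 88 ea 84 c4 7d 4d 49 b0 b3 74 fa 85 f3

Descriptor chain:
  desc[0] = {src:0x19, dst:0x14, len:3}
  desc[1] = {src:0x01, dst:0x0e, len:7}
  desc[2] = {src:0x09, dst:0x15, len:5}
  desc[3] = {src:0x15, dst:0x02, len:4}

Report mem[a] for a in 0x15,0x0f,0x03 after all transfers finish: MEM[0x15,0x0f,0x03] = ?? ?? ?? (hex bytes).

MEM[0x15,0x0f,0x03] = 10 53 ba

#0 dst[0x14+3] := {0xb3,0x74,0xfa}
#1 dst[0x0e+7] := {0x64,0x53,0x71,0x2c,0x2f,0xd5,0xb7}
#2 dst[0x15+5] := {0x10,0xba,0x4d,0x31,0xd6}
#3 dst[0x02+4] := {0x10,0xba,0x4d,0x31}
query mem[0x15]=0x10, mem[0x0f]=0x53, mem[0x03]=0xba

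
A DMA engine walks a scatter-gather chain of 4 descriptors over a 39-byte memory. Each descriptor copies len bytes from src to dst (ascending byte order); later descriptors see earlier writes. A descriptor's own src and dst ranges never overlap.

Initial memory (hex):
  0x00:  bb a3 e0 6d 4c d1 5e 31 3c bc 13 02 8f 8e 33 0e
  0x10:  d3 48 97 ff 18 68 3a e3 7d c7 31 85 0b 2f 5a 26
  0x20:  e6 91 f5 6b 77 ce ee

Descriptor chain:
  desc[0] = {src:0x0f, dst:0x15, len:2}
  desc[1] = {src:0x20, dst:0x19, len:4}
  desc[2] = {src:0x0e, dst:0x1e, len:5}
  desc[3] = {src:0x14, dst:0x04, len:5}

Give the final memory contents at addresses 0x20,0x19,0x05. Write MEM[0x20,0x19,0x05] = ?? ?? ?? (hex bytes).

[0] 0x0f->0x15 len=2 : 0e d3
[1] 0x20->0x19 len=4 : e6 91 f5 6b
[2] 0x0e->0x1e len=5 : 33 0e d3 48 97
[3] 0x14->0x04 len=5 : 18 0e d3 e3 7d
query mem[0x20]=0xd3, mem[0x19]=0xe6, mem[0x05]=0x0e

MEM[0x20,0x19,0x05] = d3 e6 0e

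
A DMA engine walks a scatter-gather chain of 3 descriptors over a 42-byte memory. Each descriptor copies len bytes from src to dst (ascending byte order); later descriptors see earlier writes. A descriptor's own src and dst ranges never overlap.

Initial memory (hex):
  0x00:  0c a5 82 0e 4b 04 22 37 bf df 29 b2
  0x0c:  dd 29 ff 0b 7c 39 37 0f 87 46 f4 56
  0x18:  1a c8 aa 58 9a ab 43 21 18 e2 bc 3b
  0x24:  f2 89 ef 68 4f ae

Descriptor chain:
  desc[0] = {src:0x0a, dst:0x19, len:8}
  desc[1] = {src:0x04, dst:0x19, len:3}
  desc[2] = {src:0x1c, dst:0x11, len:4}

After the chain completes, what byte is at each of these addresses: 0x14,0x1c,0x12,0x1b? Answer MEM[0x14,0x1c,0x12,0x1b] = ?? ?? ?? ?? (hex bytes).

D0: mem[0x19..0x20] <- [29 b2 dd 29 ff 0b 7c 39]
D1: mem[0x19..0x1b] <- [4b 04 22]
D2: mem[0x11..0x14] <- [29 ff 0b 7c]
query mem[0x14]=0x7c, mem[0x1c]=0x29, mem[0x12]=0xff, mem[0x1b]=0x22

MEM[0x14,0x1c,0x12,0x1b] = 7c 29 ff 22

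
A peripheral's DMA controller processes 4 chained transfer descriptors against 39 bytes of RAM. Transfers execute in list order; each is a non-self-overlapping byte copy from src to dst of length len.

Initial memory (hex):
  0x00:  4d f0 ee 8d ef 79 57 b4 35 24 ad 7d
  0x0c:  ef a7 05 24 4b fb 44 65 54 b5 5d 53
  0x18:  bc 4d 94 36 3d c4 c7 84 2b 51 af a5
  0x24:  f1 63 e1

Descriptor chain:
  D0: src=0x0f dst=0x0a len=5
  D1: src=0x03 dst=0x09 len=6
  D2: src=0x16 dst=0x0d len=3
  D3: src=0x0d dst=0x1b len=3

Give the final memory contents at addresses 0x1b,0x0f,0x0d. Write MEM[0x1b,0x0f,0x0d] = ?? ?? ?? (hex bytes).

#0 dst[0x0a+5] := {0x24,0x4b,0xfb,0x44,0x65}
#1 dst[0x09+6] := {0x8d,0xef,0x79,0x57,0xb4,0x35}
#2 dst[0x0d+3] := {0x5d,0x53,0xbc}
#3 dst[0x1b+3] := {0x5d,0x53,0xbc}
query mem[0x1b]=0x5d, mem[0x0f]=0xbc, mem[0x0d]=0x5d

MEM[0x1b,0x0f,0x0d] = 5d bc 5d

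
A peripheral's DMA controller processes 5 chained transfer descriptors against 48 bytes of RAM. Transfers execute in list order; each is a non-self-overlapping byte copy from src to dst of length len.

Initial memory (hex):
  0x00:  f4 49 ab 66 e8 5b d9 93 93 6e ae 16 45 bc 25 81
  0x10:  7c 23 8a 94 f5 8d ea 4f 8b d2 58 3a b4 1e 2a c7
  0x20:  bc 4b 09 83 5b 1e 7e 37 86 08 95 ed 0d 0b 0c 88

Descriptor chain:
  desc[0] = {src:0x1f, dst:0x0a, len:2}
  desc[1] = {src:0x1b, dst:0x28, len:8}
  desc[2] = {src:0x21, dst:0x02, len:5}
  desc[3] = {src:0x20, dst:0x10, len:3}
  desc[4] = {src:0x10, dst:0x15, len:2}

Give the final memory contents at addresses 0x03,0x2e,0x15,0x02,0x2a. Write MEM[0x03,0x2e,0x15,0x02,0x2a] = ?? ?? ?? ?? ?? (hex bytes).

D0: mem[0x0a..0x0b] <- [c7 bc]
D1: mem[0x28..0x2f] <- [3a b4 1e 2a c7 bc 4b 09]
D2: mem[0x02..0x06] <- [4b 09 83 5b 1e]
D3: mem[0x10..0x12] <- [bc 4b 09]
D4: mem[0x15..0x16] <- [bc 4b]
query mem[0x03]=0x09, mem[0x2e]=0x4b, mem[0x15]=0xbc, mem[0x02]=0x4b, mem[0x2a]=0x1e

MEM[0x03,0x2e,0x15,0x02,0x2a] = 09 4b bc 4b 1e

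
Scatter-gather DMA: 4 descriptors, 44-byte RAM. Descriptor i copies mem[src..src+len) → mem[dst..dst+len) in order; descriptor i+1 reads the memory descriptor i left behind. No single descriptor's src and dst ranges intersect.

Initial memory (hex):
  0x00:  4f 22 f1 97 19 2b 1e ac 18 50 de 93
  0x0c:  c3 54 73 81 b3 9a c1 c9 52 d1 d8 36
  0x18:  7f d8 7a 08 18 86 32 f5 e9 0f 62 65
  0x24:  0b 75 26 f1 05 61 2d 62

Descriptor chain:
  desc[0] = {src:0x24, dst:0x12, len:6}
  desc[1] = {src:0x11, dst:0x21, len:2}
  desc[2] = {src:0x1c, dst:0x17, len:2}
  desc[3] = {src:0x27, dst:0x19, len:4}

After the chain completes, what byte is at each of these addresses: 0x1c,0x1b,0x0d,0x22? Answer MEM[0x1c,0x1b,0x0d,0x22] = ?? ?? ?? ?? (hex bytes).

D0: mem[0x12..0x17] <- [0b 75 26 f1 05 61]
D1: mem[0x21..0x22] <- [9a 0b]
D2: mem[0x17..0x18] <- [18 86]
D3: mem[0x19..0x1c] <- [f1 05 61 2d]
query mem[0x1c]=0x2d, mem[0x1b]=0x61, mem[0x0d]=0x54, mem[0x22]=0x0b

MEM[0x1c,0x1b,0x0d,0x22] = 2d 61 54 0b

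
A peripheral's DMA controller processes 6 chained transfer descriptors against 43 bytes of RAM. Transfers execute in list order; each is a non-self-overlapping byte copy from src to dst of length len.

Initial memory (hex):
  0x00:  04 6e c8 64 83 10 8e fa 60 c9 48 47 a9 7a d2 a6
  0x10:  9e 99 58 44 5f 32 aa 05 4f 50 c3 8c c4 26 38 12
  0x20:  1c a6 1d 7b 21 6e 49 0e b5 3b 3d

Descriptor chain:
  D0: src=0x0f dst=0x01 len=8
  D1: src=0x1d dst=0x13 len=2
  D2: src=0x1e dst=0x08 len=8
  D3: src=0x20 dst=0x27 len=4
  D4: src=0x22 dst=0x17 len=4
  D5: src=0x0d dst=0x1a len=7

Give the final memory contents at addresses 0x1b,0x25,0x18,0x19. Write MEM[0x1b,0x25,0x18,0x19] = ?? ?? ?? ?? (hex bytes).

[0] 0x0f->0x01 len=8 : a6 9e 99 58 44 5f 32 aa
[1] 0x1d->0x13 len=2 : 26 38
[2] 0x1e->0x08 len=8 : 38 12 1c a6 1d 7b 21 6e
[3] 0x20->0x27 len=4 : 1c a6 1d 7b
[4] 0x22->0x17 len=4 : 1d 7b 21 6e
[5] 0x0d->0x1a len=7 : 7b 21 6e 9e 99 58 26
query mem[0x1b]=0x21, mem[0x25]=0x6e, mem[0x18]=0x7b, mem[0x19]=0x21

MEM[0x1b,0x25,0x18,0x19] = 21 6e 7b 21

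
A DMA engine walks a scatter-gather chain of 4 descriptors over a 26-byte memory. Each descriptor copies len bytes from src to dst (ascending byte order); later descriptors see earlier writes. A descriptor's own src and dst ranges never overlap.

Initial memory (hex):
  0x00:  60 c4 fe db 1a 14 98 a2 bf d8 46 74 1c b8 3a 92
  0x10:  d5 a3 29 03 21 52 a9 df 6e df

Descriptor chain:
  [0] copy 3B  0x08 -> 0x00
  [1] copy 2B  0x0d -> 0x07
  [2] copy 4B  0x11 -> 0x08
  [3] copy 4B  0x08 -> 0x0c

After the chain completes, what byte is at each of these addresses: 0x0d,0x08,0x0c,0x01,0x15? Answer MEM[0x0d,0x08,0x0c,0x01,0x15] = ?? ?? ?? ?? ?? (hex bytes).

  after D0: wrote 3B at 0x00 = bfd846
  after D1: wrote 2B at 0x07 = b83a
  after D2: wrote 4B at 0x08 = a3290321
  after D3: wrote 4B at 0x0c = a3290321
query mem[0x0d]=0x29, mem[0x08]=0xa3, mem[0x0c]=0xa3, mem[0x01]=0xd8, mem[0x15]=0x52

MEM[0x0d,0x08,0x0c,0x01,0x15] = 29 a3 a3 d8 52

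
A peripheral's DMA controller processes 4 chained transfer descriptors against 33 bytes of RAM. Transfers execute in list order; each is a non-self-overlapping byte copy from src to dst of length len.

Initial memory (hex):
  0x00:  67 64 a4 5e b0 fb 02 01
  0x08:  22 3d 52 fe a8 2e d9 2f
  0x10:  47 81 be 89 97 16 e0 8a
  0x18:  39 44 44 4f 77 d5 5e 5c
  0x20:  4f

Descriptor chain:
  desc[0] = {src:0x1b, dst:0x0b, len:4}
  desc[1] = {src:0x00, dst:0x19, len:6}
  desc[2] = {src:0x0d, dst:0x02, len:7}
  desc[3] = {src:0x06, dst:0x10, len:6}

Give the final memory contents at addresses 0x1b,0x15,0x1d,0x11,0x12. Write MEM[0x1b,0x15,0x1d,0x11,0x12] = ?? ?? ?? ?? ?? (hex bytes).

MEM[0x1b,0x15,0x1d,0x11,0x12] = a4 4f b0 be 89

#0 dst[0x0b+4] := {0x4f,0x77,0xd5,0x5e}
#1 dst[0x19+6] := {0x67,0x64,0xa4,0x5e,0xb0,0xfb}
#2 dst[0x02+7] := {0xd5,0x5e,0x2f,0x47,0x81,0xbe,0x89}
#3 dst[0x10+6] := {0x81,0xbe,0x89,0x3d,0x52,0x4f}
query mem[0x1b]=0xa4, mem[0x15]=0x4f, mem[0x1d]=0xb0, mem[0x11]=0xbe, mem[0x12]=0x89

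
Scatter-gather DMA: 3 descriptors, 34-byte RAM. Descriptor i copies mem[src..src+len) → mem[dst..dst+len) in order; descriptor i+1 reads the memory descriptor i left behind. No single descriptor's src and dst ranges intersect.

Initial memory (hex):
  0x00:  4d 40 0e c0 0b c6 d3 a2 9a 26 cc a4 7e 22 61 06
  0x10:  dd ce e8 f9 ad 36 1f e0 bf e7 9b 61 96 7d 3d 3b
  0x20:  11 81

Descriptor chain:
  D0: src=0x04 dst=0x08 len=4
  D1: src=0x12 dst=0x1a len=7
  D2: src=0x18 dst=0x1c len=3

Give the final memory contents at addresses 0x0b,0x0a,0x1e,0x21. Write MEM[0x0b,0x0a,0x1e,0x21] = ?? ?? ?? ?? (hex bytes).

MEM[0x0b,0x0a,0x1e,0x21] = a2 d3 e8 81

  after D0: wrote 4B at 0x08 = 0bc6d3a2
  after D1: wrote 7B at 0x1a = e8f9ad361fe0bf
  after D2: wrote 3B at 0x1c = bfe7e8
query mem[0x0b]=0xa2, mem[0x0a]=0xd3, mem[0x1e]=0xe8, mem[0x21]=0x81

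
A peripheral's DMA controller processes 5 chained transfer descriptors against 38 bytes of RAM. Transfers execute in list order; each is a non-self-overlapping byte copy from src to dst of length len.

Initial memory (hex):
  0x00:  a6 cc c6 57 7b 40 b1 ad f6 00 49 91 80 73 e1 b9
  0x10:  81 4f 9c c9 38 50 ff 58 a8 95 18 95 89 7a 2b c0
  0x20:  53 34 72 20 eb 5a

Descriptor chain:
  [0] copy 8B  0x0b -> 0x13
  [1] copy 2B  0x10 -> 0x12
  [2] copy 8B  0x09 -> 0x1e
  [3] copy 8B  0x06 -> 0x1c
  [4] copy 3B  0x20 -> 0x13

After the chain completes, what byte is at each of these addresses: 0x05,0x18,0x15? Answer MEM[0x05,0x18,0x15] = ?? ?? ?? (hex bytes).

MEM[0x05,0x18,0x15] = 40 81 80

  after D0: wrote 8B at 0x13 = 918073e1b9814f9c
  after D1: wrote 2B at 0x12 = 814f
  after D2: wrote 8B at 0x1e = 0049918073e1b981
  after D3: wrote 8B at 0x1c = b1adf60049918073
  after D4: wrote 3B at 0x13 = 499180
query mem[0x05]=0x40, mem[0x18]=0x81, mem[0x15]=0x80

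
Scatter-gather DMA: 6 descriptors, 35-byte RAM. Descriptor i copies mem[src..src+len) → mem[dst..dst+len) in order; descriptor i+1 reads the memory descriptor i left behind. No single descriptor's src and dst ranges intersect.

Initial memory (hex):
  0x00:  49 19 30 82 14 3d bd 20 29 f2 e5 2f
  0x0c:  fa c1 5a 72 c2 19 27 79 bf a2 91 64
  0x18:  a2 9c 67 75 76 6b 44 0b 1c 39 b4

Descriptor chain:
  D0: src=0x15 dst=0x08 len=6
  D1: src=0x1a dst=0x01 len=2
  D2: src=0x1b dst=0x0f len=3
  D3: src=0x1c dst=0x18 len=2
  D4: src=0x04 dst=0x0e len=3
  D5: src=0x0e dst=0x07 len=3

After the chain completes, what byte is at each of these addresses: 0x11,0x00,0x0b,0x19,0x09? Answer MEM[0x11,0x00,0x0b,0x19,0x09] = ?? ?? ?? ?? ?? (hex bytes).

D0: mem[0x08..0x0d] <- [a2 91 64 a2 9c 67]
D1: mem[0x01..0x02] <- [67 75]
D2: mem[0x0f..0x11] <- [75 76 6b]
D3: mem[0x18..0x19] <- [76 6b]
D4: mem[0x0e..0x10] <- [14 3d bd]
D5: mem[0x07..0x09] <- [14 3d bd]
query mem[0x11]=0x6b, mem[0x00]=0x49, mem[0x0b]=0xa2, mem[0x19]=0x6b, mem[0x09]=0xbd

MEM[0x11,0x00,0x0b,0x19,0x09] = 6b 49 a2 6b bd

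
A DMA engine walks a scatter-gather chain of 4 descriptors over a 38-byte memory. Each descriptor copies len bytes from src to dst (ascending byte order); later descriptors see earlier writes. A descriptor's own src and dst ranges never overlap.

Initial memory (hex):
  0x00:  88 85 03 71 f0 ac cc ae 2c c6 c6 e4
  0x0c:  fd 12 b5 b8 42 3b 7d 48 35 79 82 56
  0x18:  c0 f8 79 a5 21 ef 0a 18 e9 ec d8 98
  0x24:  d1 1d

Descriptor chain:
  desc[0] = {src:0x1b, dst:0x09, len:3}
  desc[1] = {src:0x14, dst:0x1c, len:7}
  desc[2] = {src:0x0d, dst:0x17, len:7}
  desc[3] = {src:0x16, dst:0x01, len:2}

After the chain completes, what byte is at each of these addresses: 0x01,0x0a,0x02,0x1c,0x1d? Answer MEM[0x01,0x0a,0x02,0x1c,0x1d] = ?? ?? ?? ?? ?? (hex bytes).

[0] 0x1b->0x09 len=3 : a5 21 ef
[1] 0x14->0x1c len=7 : 35 79 82 56 c0 f8 79
[2] 0x0d->0x17 len=7 : 12 b5 b8 42 3b 7d 48
[3] 0x16->0x01 len=2 : 82 12
query mem[0x01]=0x82, mem[0x0a]=0x21, mem[0x02]=0x12, mem[0x1c]=0x7d, mem[0x1d]=0x48

MEM[0x01,0x0a,0x02,0x1c,0x1d] = 82 21 12 7d 48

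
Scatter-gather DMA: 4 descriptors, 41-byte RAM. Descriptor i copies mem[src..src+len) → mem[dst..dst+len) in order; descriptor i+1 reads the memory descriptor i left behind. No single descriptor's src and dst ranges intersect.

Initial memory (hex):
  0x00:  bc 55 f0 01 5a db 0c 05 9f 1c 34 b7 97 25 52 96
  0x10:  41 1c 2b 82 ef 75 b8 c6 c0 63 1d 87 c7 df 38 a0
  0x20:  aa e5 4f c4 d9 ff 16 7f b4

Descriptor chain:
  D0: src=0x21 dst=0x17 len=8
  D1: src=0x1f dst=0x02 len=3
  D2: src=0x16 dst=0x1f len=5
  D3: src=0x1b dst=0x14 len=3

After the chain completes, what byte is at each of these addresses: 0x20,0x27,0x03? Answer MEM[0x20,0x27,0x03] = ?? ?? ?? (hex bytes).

[0] 0x21->0x17 len=8 : e5 4f c4 d9 ff 16 7f b4
[1] 0x1f->0x02 len=3 : a0 aa e5
[2] 0x16->0x1f len=5 : b8 e5 4f c4 d9
[3] 0x1b->0x14 len=3 : ff 16 7f
query mem[0x20]=0xe5, mem[0x27]=0x7f, mem[0x03]=0xaa

MEM[0x20,0x27,0x03] = e5 7f aa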